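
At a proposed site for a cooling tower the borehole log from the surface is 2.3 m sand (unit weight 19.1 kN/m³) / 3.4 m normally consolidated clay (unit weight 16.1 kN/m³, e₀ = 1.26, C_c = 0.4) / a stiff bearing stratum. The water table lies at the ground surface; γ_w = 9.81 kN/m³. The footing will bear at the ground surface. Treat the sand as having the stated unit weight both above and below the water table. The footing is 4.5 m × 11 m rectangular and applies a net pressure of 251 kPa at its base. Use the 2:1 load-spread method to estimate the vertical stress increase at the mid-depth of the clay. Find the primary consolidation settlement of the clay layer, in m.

S_c ≈ 0.365 m

Mid-depth of clay below the ground surface: z = 2.3 + 3.4/2 = 4 m.
Total vertical stress at mid-clay: σ_v = 19.1×2.3 + 16.1×1.7 = 71.3 kPa.
Pore pressure: u = 9.81×(4 − 0) = 39.24 kPa.
Initial effective stress: σ'_0 = σ_v − u = 71.3 − 39.24 = 32.06 kPa.
Stress increase at mid-clay by the 2:1 spreading method:
Δσ = qBL/((B+z)(L+z)) = 251×4.5×11/((4.5+4)(11+4)) = 97.447 kPa
Final effective stress: σ'_f = σ'_0 + Δσ = 32.06 + 97.447 = 129.51 kPa.
Normally consolidated clay, so the full stress increment lies on the virgin compression line:
S_c = C_c·H/(1+e₀)·log₁₀(σ'_f/σ'_0) = 0.4×3.4/(1+1.26)×log₁₀(129.51/32.06)
    = 0.60177 × 0.60634 = 0.3649 m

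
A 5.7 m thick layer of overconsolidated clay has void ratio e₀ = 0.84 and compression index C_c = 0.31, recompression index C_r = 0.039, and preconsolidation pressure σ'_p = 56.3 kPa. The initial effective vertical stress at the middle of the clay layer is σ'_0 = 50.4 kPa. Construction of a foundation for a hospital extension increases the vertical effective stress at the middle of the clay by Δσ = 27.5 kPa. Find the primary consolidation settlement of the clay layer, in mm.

Final effective stress: σ'_f = 50.4 + 27.5 = 77.9 kPa.
σ'_f = 77.9 > σ'_p = 56.3 kPa, so the stress path crosses the preconsolidation pressure — recompression up to σ'_p, then virgin compression beyond:
S_c = H/(1+e₀)·[C_r·log₁₀(σ'_p/σ'_0) + C_c·log₁₀(σ'_f/σ'_p)]
    = 5.7/1.84 × [0.039×log₁₀(56.3/50.4) + 0.31×log₁₀(77.9/56.3)]
    = 3.0978 × [0.001875 + 0.043719] = 0.1412 m

S_c ≈ 141 mm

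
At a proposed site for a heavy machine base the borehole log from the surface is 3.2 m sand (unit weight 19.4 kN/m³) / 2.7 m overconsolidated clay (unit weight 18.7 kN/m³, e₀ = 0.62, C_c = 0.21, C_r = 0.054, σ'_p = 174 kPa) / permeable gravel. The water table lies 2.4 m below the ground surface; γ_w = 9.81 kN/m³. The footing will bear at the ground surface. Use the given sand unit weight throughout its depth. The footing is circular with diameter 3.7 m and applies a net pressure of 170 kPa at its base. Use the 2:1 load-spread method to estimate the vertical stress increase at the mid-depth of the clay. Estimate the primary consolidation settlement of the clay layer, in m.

S_c ≈ 0.0163 m

Mid-depth of clay below the ground surface: z = 3.2 + 2.7/2 = 4.55 m.
Total vertical stress at mid-clay: σ_v = 19.4×3.2 + 18.7×1.35 = 87.325 kPa.
Pore pressure: u = 9.81×(4.55 − 2.4) = 21.091 kPa.
Initial effective stress: σ'_0 = σ_v − u = 87.325 − 21.091 = 66.234 kPa.
Stress increase at mid-clay by the 2:1 spreading method:
Δσ ≈ qD²/(D+z)² = 170×3.7²/(3.7+4.55)² = 34.194 kPa
Final effective stress: σ'_f = 66.234 + 34.194 = 100.43 kPa.
σ'_f = 100.43 ≤ σ'_p = 174 kPa, so the clay remains overconsolidated and only the recompression index applies:
S_c = C_r·H/(1+e₀)·log₁₀(σ'_f/σ'_0) = 0.054×2.7/1.62×log₁₀(100.43/66.234)
    = 0.090002 × 0.18078 = 0.01627 m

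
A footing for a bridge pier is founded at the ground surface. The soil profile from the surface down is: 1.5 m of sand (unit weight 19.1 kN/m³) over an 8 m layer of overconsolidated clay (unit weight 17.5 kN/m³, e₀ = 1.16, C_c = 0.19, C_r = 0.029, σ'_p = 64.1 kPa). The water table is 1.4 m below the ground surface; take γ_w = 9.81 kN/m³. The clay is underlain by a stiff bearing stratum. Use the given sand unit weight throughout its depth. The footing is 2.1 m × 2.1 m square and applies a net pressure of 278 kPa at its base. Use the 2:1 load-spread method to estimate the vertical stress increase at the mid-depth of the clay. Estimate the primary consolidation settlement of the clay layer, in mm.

S_c ≈ 70.7 mm

Mid-depth of clay below the ground surface: z = 1.5 + 8/2 = 5.5 m.
Total vertical stress at mid-clay: σ_v = 19.1×1.5 + 17.5×4 = 98.65 kPa.
Pore pressure: u = 9.81×(5.5 − 1.4) = 40.221 kPa.
Initial effective stress: σ'_0 = σ_v − u = 98.65 − 40.221 = 58.429 kPa.
Stress increase at mid-clay by the 2:1 spreading method:
Δσ = qBL/((B+z)(L+z)) = 278×2.1×2.1/((2.1+5.5)(2.1+5.5)) = 21.225 kPa
Final effective stress: σ'_f = 58.429 + 21.225 = 79.654 kPa.
σ'_f = 79.654 > σ'_p = 64.1 kPa, so the stress path crosses the preconsolidation pressure — recompression up to σ'_p, then virgin compression beyond:
S_c = H/(1+e₀)·[C_r·log₁₀(σ'_p/σ'_0) + C_c·log₁₀(σ'_f/σ'_p)]
    = 8/2.16 × [0.029×log₁₀(64.1/58.429) + 0.19×log₁₀(79.654/64.1)]
    = 3.7037 × [0.0011667 + 0.017926] = 0.07071 m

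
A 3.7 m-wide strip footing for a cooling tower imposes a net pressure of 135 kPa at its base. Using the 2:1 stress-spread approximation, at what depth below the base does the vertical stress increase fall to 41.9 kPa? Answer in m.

z ≈ 8.22 m

2:1 spreading — at depth z the loaded area has grown by z in each plan dimension:
qB/(B+z) = Δσ_z ⇒ z = qB/Δσ_z − B = 135×3.7/41.9 − 3.7 = 8.221 m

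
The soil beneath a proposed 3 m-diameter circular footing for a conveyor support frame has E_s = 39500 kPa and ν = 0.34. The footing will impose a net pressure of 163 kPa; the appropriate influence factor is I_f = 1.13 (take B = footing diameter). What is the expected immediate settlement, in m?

S_e ≈ 0.0124 m

Immediate (elastic) settlement: S_e = q·B·(1−ν²)/E_s · I_f.
S_e = 163 × 3 × (1 − 0.34²) / 39500 × 1.13
    = 163 × 3 × 0.8844 / 39500 × 1.13
    = 0.01237 m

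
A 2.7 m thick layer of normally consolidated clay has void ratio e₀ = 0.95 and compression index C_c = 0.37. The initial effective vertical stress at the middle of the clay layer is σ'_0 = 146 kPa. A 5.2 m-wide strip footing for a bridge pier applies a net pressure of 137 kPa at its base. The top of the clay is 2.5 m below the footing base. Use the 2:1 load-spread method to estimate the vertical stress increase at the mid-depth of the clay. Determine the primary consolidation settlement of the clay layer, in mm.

S_c ≈ 96 mm

Mid-depth of clay below the footing base: z = 2.5 + 2.7/2 = 3.85 m.
Stress increase at mid-clay by the 2:1 spreading method:
Δσ = qB/(B+z) = 137×5.2/(5.2+3.85) = 78.718 kPa
Final effective stress: σ'_f = σ'_0 + Δσ = 146 + 78.718 = 224.72 kPa.
Normally consolidated clay, so the full stress increment lies on the virgin compression line:
S_c = C_c·H/(1+e₀)·log₁₀(σ'_f/σ'_0) = 0.37×2.7/(1+0.95)×log₁₀(224.72/146)
    = 0.51231 × 0.18729 = 0.09595 m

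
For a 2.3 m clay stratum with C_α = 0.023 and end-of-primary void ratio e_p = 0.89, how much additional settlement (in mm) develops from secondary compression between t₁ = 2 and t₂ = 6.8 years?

S_s ≈ 14.9 mm

Secondary compression: S_s = C_α·H/(1+e_p)·log₁₀(t₂/t₁)
S_s = 0.023×2.3/(1+0.89)×log₁₀(6.8/2)
    = 0.02799 × 0.5315 = 0.01488 m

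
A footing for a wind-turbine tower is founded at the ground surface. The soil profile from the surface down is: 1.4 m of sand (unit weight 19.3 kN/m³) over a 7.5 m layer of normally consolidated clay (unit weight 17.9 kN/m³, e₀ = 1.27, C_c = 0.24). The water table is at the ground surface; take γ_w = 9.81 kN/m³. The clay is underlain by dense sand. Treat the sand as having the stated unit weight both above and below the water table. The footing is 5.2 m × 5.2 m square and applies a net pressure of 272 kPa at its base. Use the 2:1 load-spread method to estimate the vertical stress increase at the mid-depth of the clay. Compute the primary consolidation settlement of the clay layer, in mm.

Mid-depth of clay below the ground surface: z = 1.4 + 7.5/2 = 5.15 m.
Total vertical stress at mid-clay: σ_v = 19.3×1.4 + 17.9×3.75 = 94.145 kPa.
Pore pressure: u = 9.81×(5.15 − 0) = 50.522 kPa.
Initial effective stress: σ'_0 = σ_v − u = 94.145 − 50.522 = 43.623 kPa.
Stress increase at mid-clay by the 2:1 spreading method:
Δσ = qBL/((B+z)(L+z)) = 272×5.2×5.2/((5.2+5.15)(5.2+5.15)) = 68.659 kPa
Final effective stress: σ'_f = σ'_0 + Δσ = 43.623 + 68.659 = 112.28 kPa.
Normally consolidated clay, so the full stress increment lies on the virgin compression line:
S_c = C_c·H/(1+e₀)·log₁₀(σ'_f/σ'_0) = 0.24×7.5/(1+1.27)×log₁₀(112.28/43.623)
    = 0.79295 × 0.41059 = 0.3256 m

S_c ≈ 326 mm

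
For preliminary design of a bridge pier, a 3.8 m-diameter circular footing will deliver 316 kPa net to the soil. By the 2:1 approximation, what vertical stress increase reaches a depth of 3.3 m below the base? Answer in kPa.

By the 2:1 method the load spreads at 1 horizontal : 2 vertical, so at depth z the loaded area has grown by z in each plan dimension:
Δσ ≈ qD²/(D+z)² = 316×3.8²/(3.8+3.3)² = 90.519 kPa

Δσ_z ≈ 90.5 kPa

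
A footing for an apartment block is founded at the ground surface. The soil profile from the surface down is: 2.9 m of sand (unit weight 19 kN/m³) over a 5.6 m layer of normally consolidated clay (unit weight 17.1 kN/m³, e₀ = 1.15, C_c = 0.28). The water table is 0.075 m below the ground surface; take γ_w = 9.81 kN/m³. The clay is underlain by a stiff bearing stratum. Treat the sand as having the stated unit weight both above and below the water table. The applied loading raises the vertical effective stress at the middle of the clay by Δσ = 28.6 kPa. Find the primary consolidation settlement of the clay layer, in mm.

Mid-depth of clay below the ground surface: z = 2.9 + 5.6/2 = 5.7 m.
Total vertical stress at mid-clay: σ_v = 19×2.9 + 17.1×2.8 = 102.98 kPa.
Pore pressure: u = 9.81×(5.7 − 0.075) = 55.181 kPa.
Initial effective stress: σ'_0 = σ_v − u = 102.98 − 55.181 = 47.799 kPa.
Final effective stress: σ'_f = σ'_0 + Δσ = 47.799 + 28.6 = 76.399 kPa.
Normally consolidated clay, so the full stress increment lies on the virgin compression line:
S_c = C_c·H/(1+e₀)·log₁₀(σ'_f/σ'_0) = 0.28×5.6/(1+1.15)×log₁₀(76.399/47.799)
    = 0.7293 × 0.20367 = 0.1485 m

S_c ≈ 149 mm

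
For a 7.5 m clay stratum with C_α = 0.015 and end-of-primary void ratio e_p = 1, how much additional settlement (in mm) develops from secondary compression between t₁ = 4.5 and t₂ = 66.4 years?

S_s ≈ 65.8 mm

Secondary compression: S_s = C_α·H/(1+e_p)·log₁₀(t₂/t₁)
S_s = 0.015×7.5/(1+1)×log₁₀(66.4/4.5)
    = 0.05625 × 1.169 = 0.06575 m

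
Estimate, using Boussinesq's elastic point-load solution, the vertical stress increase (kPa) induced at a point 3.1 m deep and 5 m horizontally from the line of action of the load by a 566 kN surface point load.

Δσ_z ≈ 1.14 kPa

Boussinesq vertical stress below a point load on an elastic half-space:
Δσ_z = 3P/(2πz²) · [1 + (r/z)²]^(−5/2)
r/z = 5/3.1 = 1.6129; [1+(r/z)²]^(−5/2) = 0.040626.
Δσ_z = 3×566/(2π×3.1²) × 0.040626 = 28.121 × 0.040626 = 1.142 kPa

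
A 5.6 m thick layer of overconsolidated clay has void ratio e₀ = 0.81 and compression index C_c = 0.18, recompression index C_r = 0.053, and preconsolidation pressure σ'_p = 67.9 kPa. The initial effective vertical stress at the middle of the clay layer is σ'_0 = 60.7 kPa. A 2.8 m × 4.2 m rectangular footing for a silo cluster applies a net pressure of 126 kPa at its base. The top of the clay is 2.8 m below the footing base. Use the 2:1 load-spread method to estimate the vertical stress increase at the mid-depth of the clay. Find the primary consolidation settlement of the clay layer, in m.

S_c ≈ 0.0437 m

Mid-depth of clay below the footing base: z = 2.8 + 5.6/2 = 5.6 m.
Stress increase at mid-clay by the 2:1 spreading method:
Δσ = qBL/((B+z)(L+z)) = 126×2.8×4.2/((2.8+5.6)(4.2+5.6)) = 18 kPa
Final effective stress: σ'_f = 60.7 + 18 = 78.7 kPa.
σ'_f = 78.7 > σ'_p = 67.9 kPa, so the stress path crosses the preconsolidation pressure — recompression up to σ'_p, then virgin compression beyond:
S_c = H/(1+e₀)·[C_r·log₁₀(σ'_p/σ'_0) + C_c·log₁₀(σ'_f/σ'_p)]
    = 5.6/1.81 × [0.053×log₁₀(67.9/60.7) + 0.18×log₁₀(78.7/67.9)]
    = 3.0939 × [0.0025801 + 0.011539] = 0.04368 m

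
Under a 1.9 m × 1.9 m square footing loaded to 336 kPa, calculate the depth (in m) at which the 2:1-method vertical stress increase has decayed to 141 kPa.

z ≈ 1.03 m

2:1 spreading — at depth z the loaded area has grown by z in each plan dimension:
qB²/(B+z)² = Δσ_z ⇒ z = B(√(q/Δσ_z) − 1) = 1.9×(√(336/141) − 1) = 1.033 m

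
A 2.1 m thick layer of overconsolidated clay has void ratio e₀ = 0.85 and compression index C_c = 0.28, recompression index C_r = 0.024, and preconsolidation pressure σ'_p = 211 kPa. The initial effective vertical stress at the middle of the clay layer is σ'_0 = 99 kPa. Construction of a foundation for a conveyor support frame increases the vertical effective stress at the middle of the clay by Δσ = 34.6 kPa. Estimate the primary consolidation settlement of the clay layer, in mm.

S_c ≈ 3.55 mm

Final effective stress: σ'_f = 99 + 34.6 = 133.6 kPa.
σ'_f = 133.6 ≤ σ'_p = 211 kPa, so the clay remains overconsolidated and only the recompression index applies:
S_c = C_r·H/(1+e₀)·log₁₀(σ'_f/σ'_0) = 0.024×2.1/1.85×log₁₀(133.6/99)
    = 0.027242 × 0.13017 = 0.003546 m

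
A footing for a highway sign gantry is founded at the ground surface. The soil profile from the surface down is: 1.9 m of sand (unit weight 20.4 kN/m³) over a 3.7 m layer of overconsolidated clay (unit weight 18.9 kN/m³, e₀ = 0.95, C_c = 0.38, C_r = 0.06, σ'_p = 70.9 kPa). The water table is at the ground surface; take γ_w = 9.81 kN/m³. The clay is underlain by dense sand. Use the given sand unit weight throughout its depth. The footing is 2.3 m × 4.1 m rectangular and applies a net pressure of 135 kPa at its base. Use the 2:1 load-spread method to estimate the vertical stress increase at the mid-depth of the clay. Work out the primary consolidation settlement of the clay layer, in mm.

S_c ≈ 27 mm

Mid-depth of clay below the ground surface: z = 1.9 + 3.7/2 = 3.75 m.
Total vertical stress at mid-clay: σ_v = 20.4×1.9 + 18.9×1.85 = 73.725 kPa.
Pore pressure: u = 9.81×(3.75 − 0) = 36.788 kPa.
Initial effective stress: σ'_0 = σ_v − u = 73.725 − 36.788 = 36.937 kPa.
Stress increase at mid-clay by the 2:1 spreading method:
Δσ = qBL/((B+z)(L+z)) = 135×2.3×4.1/((2.3+3.75)(4.1+3.75)) = 26.805 kPa
Final effective stress: σ'_f = 36.937 + 26.805 = 63.742 kPa.
σ'_f = 63.742 ≤ σ'_p = 70.9 kPa, so the clay remains overconsolidated and only the recompression index applies:
S_c = C_r·H/(1+e₀)·log₁₀(σ'_f/σ'_0) = 0.06×3.7/1.95×log₁₀(63.742/36.937)
    = 0.11384 × 0.23696 = 0.02698 m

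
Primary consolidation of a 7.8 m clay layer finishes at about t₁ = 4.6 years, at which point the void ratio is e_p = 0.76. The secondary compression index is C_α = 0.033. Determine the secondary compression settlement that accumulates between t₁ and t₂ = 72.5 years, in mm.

Secondary compression: S_s = C_α·H/(1+e_p)·log₁₀(t₂/t₁)
S_s = 0.033×7.8/(1+0.76)×log₁₀(72.5/4.6)
    = 0.1463 × 1.198 = 0.1751 m

S_s ≈ 175 mm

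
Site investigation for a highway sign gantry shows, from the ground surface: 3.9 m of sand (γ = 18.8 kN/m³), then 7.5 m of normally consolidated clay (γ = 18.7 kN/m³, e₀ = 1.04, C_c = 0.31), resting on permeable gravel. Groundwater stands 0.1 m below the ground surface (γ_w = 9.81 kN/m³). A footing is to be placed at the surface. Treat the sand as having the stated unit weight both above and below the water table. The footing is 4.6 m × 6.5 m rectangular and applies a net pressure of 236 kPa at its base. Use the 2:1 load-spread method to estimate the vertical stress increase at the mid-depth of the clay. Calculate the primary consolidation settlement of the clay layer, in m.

S_c ≈ 0.229 m

Mid-depth of clay below the ground surface: z = 3.9 + 7.5/2 = 7.65 m.
Total vertical stress at mid-clay: σ_v = 18.8×3.9 + 18.7×3.75 = 143.44 kPa.
Pore pressure: u = 9.81×(7.65 − 0.1) = 74.066 kPa.
Initial effective stress: σ'_0 = σ_v − u = 143.44 − 74.066 = 69.374 kPa.
Stress increase at mid-clay by the 2:1 spreading method:
Δσ = qBL/((B+z)(L+z)) = 236×4.6×6.5/((4.6+7.65)(6.5+7.65)) = 40.709 kPa
Final effective stress: σ'_f = σ'_0 + Δσ = 69.374 + 40.709 = 110.08 kPa.
Normally consolidated clay, so the full stress increment lies on the virgin compression line:
S_c = C_c·H/(1+e₀)·log₁₀(σ'_f/σ'_0) = 0.31×7.5/(1+1.04)×log₁₀(110.08/69.374)
    = 1.1397 × 0.20051 = 0.2285 m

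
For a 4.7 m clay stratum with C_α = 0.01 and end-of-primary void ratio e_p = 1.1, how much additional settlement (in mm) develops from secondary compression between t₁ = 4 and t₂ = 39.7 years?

Secondary compression: S_s = C_α·H/(1+e_p)·log₁₀(t₂/t₁)
S_s = 0.01×4.7/(1+1.1)×log₁₀(39.7/4)
    = 0.02238 × 0.9967 = 0.02231 m

S_s ≈ 22.3 mm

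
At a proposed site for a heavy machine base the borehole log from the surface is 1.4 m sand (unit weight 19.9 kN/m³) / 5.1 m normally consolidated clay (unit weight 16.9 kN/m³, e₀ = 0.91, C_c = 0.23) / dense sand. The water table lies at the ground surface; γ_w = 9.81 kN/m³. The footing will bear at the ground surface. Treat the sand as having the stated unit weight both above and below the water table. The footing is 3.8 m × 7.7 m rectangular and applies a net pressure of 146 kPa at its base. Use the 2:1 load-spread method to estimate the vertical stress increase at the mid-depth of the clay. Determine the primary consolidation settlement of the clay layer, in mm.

S_c ≈ 241 mm

Mid-depth of clay below the ground surface: z = 1.4 + 5.1/2 = 3.95 m.
Total vertical stress at mid-clay: σ_v = 19.9×1.4 + 16.9×2.55 = 70.955 kPa.
Pore pressure: u = 9.81×(3.95 − 0) = 38.75 kPa.
Initial effective stress: σ'_0 = σ_v − u = 70.955 − 38.75 = 32.205 kPa.
Stress increase at mid-clay by the 2:1 spreading method:
Δσ = qBL/((B+z)(L+z)) = 146×3.8×7.7/((3.8+3.95)(7.7+3.95)) = 47.315 kPa
Final effective stress: σ'_f = σ'_0 + Δσ = 32.205 + 47.315 = 79.52 kPa.
Normally consolidated clay, so the full stress increment lies on the virgin compression line:
S_c = C_c·H/(1+e₀)·log₁₀(σ'_f/σ'_0) = 0.23×5.1/(1+0.91)×log₁₀(79.52/32.205)
    = 0.61414 × 0.39255 = 0.2411 m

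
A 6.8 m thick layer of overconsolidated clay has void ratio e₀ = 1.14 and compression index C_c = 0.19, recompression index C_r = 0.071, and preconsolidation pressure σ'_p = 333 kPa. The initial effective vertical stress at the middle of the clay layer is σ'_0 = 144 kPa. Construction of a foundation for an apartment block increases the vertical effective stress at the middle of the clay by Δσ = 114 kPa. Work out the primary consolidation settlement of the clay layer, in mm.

Final effective stress: σ'_f = 144 + 114 = 258 kPa.
σ'_f = 258 ≤ σ'_p = 333 kPa, so the clay remains overconsolidated and only the recompression index applies:
S_c = C_r·H/(1+e₀)·log₁₀(σ'_f/σ'_0) = 0.071×6.8/2.14×log₁₀(258/144)
    = 0.22561 × 0.25326 = 0.05714 m

S_c ≈ 57.1 mm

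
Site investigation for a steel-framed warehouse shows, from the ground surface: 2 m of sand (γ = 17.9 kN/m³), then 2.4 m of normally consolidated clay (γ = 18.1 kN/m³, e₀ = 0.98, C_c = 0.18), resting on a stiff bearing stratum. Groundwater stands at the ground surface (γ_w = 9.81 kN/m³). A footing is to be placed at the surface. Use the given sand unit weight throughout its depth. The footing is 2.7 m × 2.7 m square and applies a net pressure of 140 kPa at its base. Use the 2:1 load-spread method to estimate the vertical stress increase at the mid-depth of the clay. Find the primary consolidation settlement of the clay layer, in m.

Mid-depth of clay below the ground surface: z = 2 + 2.4/2 = 3.2 m.
Total vertical stress at mid-clay: σ_v = 17.9×2 + 18.1×1.2 = 57.52 kPa.
Pore pressure: u = 9.81×(3.2 − 0) = 31.392 kPa.
Initial effective stress: σ'_0 = σ_v − u = 57.52 − 31.392 = 26.128 kPa.
Stress increase at mid-clay by the 2:1 spreading method:
Δσ = qBL/((B+z)(L+z)) = 140×2.7×2.7/((2.7+3.2)(2.7+3.2)) = 29.319 kPa
Final effective stress: σ'_f = σ'_0 + Δσ = 26.128 + 29.319 = 55.447 kPa.
Normally consolidated clay, so the full stress increment lies on the virgin compression line:
S_c = C_c·H/(1+e₀)·log₁₀(σ'_f/σ'_0) = 0.18×2.4/(1+0.98)×log₁₀(55.447/26.128)
    = 0.21818 × 0.32677 = 0.07129 m

S_c ≈ 0.0713 m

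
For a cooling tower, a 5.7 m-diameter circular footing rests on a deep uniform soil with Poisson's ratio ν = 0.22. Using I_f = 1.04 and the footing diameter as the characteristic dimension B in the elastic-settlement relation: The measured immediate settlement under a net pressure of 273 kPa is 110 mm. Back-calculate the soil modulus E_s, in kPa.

S_e = q·B·(1−ν²)/E_s · I_f  ⇒  E_s = q·B·(1−ν²)·I_f / S_e.
E_s = 273 × 5.7 × 0.9516 × 1.04 / 0.11 = 14000 kPa

E_s ≈ 14000 kPa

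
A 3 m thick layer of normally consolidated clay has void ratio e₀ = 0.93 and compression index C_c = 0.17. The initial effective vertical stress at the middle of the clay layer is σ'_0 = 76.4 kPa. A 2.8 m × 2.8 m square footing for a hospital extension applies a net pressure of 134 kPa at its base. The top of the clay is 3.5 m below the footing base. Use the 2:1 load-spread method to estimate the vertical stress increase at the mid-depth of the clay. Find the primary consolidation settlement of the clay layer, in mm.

S_c ≈ 23.4 mm

Mid-depth of clay below the footing base: z = 3.5 + 3/2 = 5 m.
Stress increase at mid-clay by the 2:1 spreading method:
Δσ = qBL/((B+z)(L+z)) = 134×2.8×2.8/((2.8+5)(2.8+5)) = 17.268 kPa
Final effective stress: σ'_f = σ'_0 + Δσ = 76.4 + 17.268 = 93.668 kPa.
Normally consolidated clay, so the full stress increment lies on the virgin compression line:
S_c = C_c·H/(1+e₀)·log₁₀(σ'_f/σ'_0) = 0.17×3/(1+0.93)×log₁₀(93.668/76.4)
    = 0.26425 × 0.088498 = 0.02339 m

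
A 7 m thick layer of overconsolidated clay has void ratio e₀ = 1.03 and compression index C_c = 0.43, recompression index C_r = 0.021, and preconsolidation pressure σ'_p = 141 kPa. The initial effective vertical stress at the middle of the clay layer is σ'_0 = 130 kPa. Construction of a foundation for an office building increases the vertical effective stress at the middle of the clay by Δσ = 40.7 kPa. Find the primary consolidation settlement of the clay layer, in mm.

S_c ≈ 126 mm

Final effective stress: σ'_f = 130 + 40.7 = 170.7 kPa.
σ'_f = 170.7 > σ'_p = 141 kPa, so the stress path crosses the preconsolidation pressure — recompression up to σ'_p, then virgin compression beyond:
S_c = H/(1+e₀)·[C_r·log₁₀(σ'_p/σ'_0) + C_c·log₁₀(σ'_f/σ'_p)]
    = 7/2.03 × [0.021×log₁₀(141/130) + 0.43×log₁₀(170.7/141)]
    = 3.4483 × [0.00074079 + 0.035696] = 0.1256 m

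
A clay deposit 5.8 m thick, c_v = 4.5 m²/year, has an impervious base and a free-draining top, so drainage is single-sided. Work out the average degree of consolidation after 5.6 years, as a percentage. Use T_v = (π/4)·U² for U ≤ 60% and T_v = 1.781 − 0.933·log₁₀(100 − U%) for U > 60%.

Drainage path length: H_d = H = 5.8 m (single drainage).
T_v = c_v·t/H_d² = 4.5×5.6/5.8² = 0.74911.
T_v = 0.74911 corresponds to the U > 60% branch:
U = 1 − 10^((1.781 − T_v)/0.933)/100 = 0.8724

U ≈ 87.2 %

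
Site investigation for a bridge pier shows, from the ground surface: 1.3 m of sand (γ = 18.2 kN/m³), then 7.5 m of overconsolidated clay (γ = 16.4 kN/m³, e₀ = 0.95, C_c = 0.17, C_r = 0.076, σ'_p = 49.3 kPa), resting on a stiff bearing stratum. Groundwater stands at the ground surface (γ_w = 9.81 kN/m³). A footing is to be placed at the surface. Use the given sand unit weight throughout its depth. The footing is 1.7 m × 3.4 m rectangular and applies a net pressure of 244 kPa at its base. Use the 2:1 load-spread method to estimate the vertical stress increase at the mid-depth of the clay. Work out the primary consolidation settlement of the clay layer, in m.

S_c ≈ 0.0987 m

Mid-depth of clay below the ground surface: z = 1.3 + 7.5/2 = 5.05 m.
Total vertical stress at mid-clay: σ_v = 18.2×1.3 + 16.4×3.75 = 85.16 kPa.
Pore pressure: u = 9.81×(5.05 − 0) = 49.541 kPa.
Initial effective stress: σ'_0 = σ_v − u = 85.16 − 49.541 = 35.619 kPa.
Stress increase at mid-clay by the 2:1 spreading method:
Δσ = qBL/((B+z)(L+z)) = 244×1.7×3.4/((1.7+5.05)(3.4+5.05)) = 24.726 kPa
Final effective stress: σ'_f = 35.619 + 24.726 = 60.345 kPa.
σ'_f = 60.345 > σ'_p = 49.3 kPa, so the stress path crosses the preconsolidation pressure — recompression up to σ'_p, then virgin compression beyond:
S_c = H/(1+e₀)·[C_r·log₁₀(σ'_p/σ'_0) + C_c·log₁₀(σ'_f/σ'_p)]
    = 7.5/1.95 × [0.076×log₁₀(49.3/35.619) + 0.17×log₁₀(60.345/49.3)]
    = 3.8462 × [0.010729 + 0.014925] = 0.09867 m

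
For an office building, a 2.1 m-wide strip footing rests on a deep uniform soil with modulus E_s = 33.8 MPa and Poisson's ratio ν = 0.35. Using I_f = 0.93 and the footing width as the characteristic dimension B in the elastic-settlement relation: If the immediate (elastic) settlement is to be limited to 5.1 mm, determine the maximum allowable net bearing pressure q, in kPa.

E_s = 33.8 MPa = 33800 kPa.
S_e = q·B·(1−ν²)/E_s · I_f  ⇒  q = S_e·E_s / (B·(1−ν²)·I_f).
q = 0.0051 × 33800 / (2.1 × 0.8775 × 0.93) = 100.6 kPa

q ≈ 101 kPa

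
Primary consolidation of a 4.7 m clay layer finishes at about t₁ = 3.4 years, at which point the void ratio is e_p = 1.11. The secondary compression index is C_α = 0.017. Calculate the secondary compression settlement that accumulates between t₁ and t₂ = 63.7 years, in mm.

S_s ≈ 48.2 mm

Secondary compression: S_s = C_α·H/(1+e_p)·log₁₀(t₂/t₁)
S_s = 0.017×4.7/(1+1.11)×log₁₀(63.7/3.4)
    = 0.03787 × 1.273 = 0.04819 m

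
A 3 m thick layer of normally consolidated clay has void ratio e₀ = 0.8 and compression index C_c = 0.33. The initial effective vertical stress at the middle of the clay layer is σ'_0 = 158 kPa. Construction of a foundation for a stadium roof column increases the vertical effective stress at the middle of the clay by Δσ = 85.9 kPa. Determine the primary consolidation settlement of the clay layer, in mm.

Final effective stress: σ'_f = σ'_0 + Δσ = 158 + 85.9 = 243.9 kPa.
Normally consolidated clay, so the full stress increment lies on the virgin compression line:
S_c = C_c·H/(1+e₀)·log₁₀(σ'_f/σ'_0) = 0.33×3/(1+0.8)×log₁₀(243.9/158)
    = 0.55 × 0.18855 = 0.1037 m

S_c ≈ 104 mm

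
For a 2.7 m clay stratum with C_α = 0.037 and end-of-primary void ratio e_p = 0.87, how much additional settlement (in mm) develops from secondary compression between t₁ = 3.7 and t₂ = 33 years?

S_s ≈ 50.8 mm

Secondary compression: S_s = C_α·H/(1+e_p)·log₁₀(t₂/t₁)
S_s = 0.037×2.7/(1+0.87)×log₁₀(33/3.7)
    = 0.05342 × 0.9503 = 0.05077 m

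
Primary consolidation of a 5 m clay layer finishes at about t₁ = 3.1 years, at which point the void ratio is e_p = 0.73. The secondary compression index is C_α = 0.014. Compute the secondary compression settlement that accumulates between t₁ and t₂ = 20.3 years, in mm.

Secondary compression: S_s = C_α·H/(1+e_p)·log₁₀(t₂/t₁)
S_s = 0.014×5/(1+0.73)×log₁₀(20.3/3.1)
    = 0.04046 × 0.8161 = 0.03302 m

S_s ≈ 33 mm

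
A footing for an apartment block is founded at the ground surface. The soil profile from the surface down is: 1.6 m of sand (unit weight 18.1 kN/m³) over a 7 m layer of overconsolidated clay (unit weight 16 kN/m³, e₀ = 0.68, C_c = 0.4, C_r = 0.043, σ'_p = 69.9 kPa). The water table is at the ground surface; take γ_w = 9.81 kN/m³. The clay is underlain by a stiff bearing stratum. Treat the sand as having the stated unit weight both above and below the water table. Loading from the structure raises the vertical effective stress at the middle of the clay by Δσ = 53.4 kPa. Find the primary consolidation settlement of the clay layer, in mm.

Mid-depth of clay below the ground surface: z = 1.6 + 7/2 = 5.1 m.
Total vertical stress at mid-clay: σ_v = 18.1×1.6 + 16×3.5 = 84.96 kPa.
Pore pressure: u = 9.81×(5.1 − 0) = 50.031 kPa.
Initial effective stress: σ'_0 = σ_v − u = 84.96 − 50.031 = 34.929 kPa.
Final effective stress: σ'_f = 34.929 + 53.4 = 88.329 kPa.
σ'_f = 88.329 > σ'_p = 69.9 kPa, so the stress path crosses the preconsolidation pressure — recompression up to σ'_p, then virgin compression beyond:
S_c = H/(1+e₀)·[C_r·log₁₀(σ'_p/σ'_0) + C_c·log₁₀(σ'_f/σ'_p)]
    = 7/1.68 × [0.043×log₁₀(69.9/34.929) + 0.4×log₁₀(88.329/69.9)]
    = 4.1667 × [0.012956 + 0.04065] = 0.2234 m

S_c ≈ 223 mm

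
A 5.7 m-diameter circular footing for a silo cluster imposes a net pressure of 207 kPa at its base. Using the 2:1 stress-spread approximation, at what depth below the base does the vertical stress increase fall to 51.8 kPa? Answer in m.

z ≈ 5.69 m

2:1 spreading — at depth z the loaded area has grown by z in each plan dimension:
qD²/(D+z)² = Δσ_z ⇒ z = D(√(q/Δσ_z) − 1) = 5.7×(√(207/51.8) − 1) = 5.694 m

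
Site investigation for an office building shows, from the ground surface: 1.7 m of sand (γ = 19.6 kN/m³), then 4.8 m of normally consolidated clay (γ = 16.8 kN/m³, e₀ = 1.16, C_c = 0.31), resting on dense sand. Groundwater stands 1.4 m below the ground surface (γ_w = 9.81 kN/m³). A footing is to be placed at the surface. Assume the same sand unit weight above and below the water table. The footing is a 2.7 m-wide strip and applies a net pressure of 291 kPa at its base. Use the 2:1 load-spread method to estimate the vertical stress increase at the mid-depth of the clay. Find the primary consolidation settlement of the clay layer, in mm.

Mid-depth of clay below the ground surface: z = 1.7 + 4.8/2 = 4.1 m.
Total vertical stress at mid-clay: σ_v = 19.6×1.7 + 16.8×2.4 = 73.64 kPa.
Pore pressure: u = 9.81×(4.1 − 1.4) = 26.487 kPa.
Initial effective stress: σ'_0 = σ_v − u = 73.64 − 26.487 = 47.153 kPa.
Stress increase at mid-clay by the 2:1 spreading method:
Δσ = qB/(B+z) = 291×2.7/(2.7+4.1) = 115.54 kPa
Final effective stress: σ'_f = σ'_0 + Δσ = 47.153 + 115.54 = 162.69 kPa.
Normally consolidated clay, so the full stress increment lies on the virgin compression line:
S_c = C_c·H/(1+e₀)·log₁₀(σ'_f/σ'_0) = 0.31×4.8/(1+1.16)×log₁₀(162.69/47.153)
    = 0.68889 × 0.53785 = 0.3705 m

S_c ≈ 371 mm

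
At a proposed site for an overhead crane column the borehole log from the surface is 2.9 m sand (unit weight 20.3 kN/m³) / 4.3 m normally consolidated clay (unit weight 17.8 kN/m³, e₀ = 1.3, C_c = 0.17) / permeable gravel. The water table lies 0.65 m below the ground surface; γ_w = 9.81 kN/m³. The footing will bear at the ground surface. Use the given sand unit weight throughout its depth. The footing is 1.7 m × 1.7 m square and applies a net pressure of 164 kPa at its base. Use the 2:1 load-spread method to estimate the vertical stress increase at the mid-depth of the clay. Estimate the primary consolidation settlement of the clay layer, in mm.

Mid-depth of clay below the ground surface: z = 2.9 + 4.3/2 = 5.05 m.
Total vertical stress at mid-clay: σ_v = 20.3×2.9 + 17.8×2.15 = 97.14 kPa.
Pore pressure: u = 9.81×(5.05 − 0.65) = 43.164 kPa.
Initial effective stress: σ'_0 = σ_v − u = 97.14 − 43.164 = 53.976 kPa.
Stress increase at mid-clay by the 2:1 spreading method:
Δσ = qBL/((B+z)(L+z)) = 164×1.7×1.7/((1.7+5.05)(1.7+5.05)) = 10.402 kPa
Final effective stress: σ'_f = σ'_0 + Δσ = 53.976 + 10.402 = 64.378 kPa.
Normally consolidated clay, so the full stress increment lies on the virgin compression line:
S_c = C_c·H/(1+e₀)·log₁₀(σ'_f/σ'_0) = 0.17×4.3/(1+1.3)×log₁₀(64.378/53.976)
    = 0.31783 × 0.076537 = 0.02433 m

S_c ≈ 24.3 mm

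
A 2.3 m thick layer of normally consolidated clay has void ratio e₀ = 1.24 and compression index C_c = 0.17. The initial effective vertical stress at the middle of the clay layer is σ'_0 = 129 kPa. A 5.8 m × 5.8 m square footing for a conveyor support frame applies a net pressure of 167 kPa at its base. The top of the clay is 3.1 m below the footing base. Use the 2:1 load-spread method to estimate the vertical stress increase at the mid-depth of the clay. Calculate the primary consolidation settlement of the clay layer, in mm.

S_c ≈ 27.2 mm

Mid-depth of clay below the footing base: z = 3.1 + 2.3/2 = 4.25 m.
Stress increase at mid-clay by the 2:1 spreading method:
Δσ = qBL/((B+z)(L+z)) = 167×5.8×5.8/((5.8+4.25)(5.8+4.25)) = 55.621 kPa
Final effective stress: σ'_f = σ'_0 + Δσ = 129 + 55.621 = 184.62 kPa.
Normally consolidated clay, so the full stress increment lies on the virgin compression line:
S_c = C_c·H/(1+e₀)·log₁₀(σ'_f/σ'_0) = 0.17×2.3/(1+1.24)×log₁₀(184.62/129)
    = 0.17455 × 0.15569 = 0.02718 m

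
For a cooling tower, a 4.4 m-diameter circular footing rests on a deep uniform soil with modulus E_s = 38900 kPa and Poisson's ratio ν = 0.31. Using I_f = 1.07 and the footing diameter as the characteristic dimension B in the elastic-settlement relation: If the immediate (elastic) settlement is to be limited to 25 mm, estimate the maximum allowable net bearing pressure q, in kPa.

S_e = q·B·(1−ν²)/E_s · I_f  ⇒  q = S_e·E_s / (B·(1−ν²)·I_f).
q = 0.025 × 38900 / (4.4 × 0.9039 × 1.07) = 228.5 kPa

q ≈ 229 kPa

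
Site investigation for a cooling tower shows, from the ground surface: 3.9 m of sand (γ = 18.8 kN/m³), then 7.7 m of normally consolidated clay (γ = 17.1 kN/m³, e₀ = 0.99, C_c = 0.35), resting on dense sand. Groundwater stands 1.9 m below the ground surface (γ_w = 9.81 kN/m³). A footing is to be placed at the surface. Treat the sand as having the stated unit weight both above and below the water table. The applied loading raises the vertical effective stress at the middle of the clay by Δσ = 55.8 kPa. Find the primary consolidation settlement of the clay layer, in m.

S_c ≈ 0.306 m

Mid-depth of clay below the ground surface: z = 3.9 + 7.7/2 = 7.75 m.
Total vertical stress at mid-clay: σ_v = 18.8×3.9 + 17.1×3.85 = 139.16 kPa.
Pore pressure: u = 9.81×(7.75 − 1.9) = 57.389 kPa.
Initial effective stress: σ'_0 = σ_v − u = 139.16 − 57.389 = 81.771 kPa.
Final effective stress: σ'_f = σ'_0 + Δσ = 81.771 + 55.8 = 137.57 kPa.
Normally consolidated clay, so the full stress increment lies on the virgin compression line:
S_c = C_c·H/(1+e₀)·log₁₀(σ'_f/σ'_0) = 0.35×7.7/(1+0.99)×log₁₀(137.57/81.771)
    = 1.3543 × 0.22592 = 0.306 m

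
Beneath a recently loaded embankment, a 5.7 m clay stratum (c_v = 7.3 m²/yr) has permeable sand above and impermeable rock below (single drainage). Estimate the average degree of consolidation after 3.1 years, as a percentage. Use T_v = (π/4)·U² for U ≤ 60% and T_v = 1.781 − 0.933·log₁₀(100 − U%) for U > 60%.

Drainage path length: H_d = H = 5.7 m (single drainage).
T_v = c_v·t/H_d² = 7.3×3.1/5.7² = 0.69652.
T_v = 0.69652 corresponds to the U > 60% branch:
U = 1 − 10^((1.781 − T_v)/0.933)/100 = 0.8547

U ≈ 85.5 %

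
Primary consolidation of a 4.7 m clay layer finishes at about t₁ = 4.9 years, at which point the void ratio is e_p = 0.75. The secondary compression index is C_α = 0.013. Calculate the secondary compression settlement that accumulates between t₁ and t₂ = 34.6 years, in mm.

S_s ≈ 29.6 mm

Secondary compression: S_s = C_α·H/(1+e_p)·log₁₀(t₂/t₁)
S_s = 0.013×4.7/(1+0.75)×log₁₀(34.6/4.9)
    = 0.03491 × 0.8489 = 0.02964 m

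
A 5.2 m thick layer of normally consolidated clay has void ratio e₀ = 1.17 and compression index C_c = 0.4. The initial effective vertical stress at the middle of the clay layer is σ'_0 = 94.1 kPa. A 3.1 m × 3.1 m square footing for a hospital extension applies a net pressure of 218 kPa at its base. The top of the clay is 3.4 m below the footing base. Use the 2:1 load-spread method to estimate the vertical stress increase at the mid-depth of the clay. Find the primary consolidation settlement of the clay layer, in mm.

S_c ≈ 99.1 mm

Mid-depth of clay below the footing base: z = 3.4 + 5.2/2 = 6 m.
Stress increase at mid-clay by the 2:1 spreading method:
Δσ = qBL/((B+z)(L+z)) = 218×3.1×3.1/((3.1+6)(3.1+6)) = 25.299 kPa
Final effective stress: σ'_f = σ'_0 + Δσ = 94.1 + 25.299 = 119.4 kPa.
Normally consolidated clay, so the full stress increment lies on the virgin compression line:
S_c = C_c·H/(1+e₀)·log₁₀(σ'_f/σ'_0) = 0.4×5.2/(1+1.17)×log₁₀(119.4/94.1)
    = 0.95853 × 0.10341 = 0.09912 m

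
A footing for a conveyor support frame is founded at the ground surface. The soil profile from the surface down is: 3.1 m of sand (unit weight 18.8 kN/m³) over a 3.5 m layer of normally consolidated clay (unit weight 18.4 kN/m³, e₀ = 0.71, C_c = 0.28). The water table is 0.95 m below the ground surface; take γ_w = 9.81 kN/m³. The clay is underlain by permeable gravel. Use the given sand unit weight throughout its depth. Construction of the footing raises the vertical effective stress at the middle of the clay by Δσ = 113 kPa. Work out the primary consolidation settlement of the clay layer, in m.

S_c ≈ 0.287 m

Mid-depth of clay below the ground surface: z = 3.1 + 3.5/2 = 4.85 m.
Total vertical stress at mid-clay: σ_v = 18.8×3.1 + 18.4×1.75 = 90.48 kPa.
Pore pressure: u = 9.81×(4.85 − 0.95) = 38.259 kPa.
Initial effective stress: σ'_0 = σ_v − u = 90.48 − 38.259 = 52.221 kPa.
Final effective stress: σ'_f = σ'_0 + Δσ = 52.221 + 113 = 165.22 kPa.
Normally consolidated clay, so the full stress increment lies on the virgin compression line:
S_c = C_c·H/(1+e₀)·log₁₀(σ'_f/σ'_0) = 0.28×3.5/(1+0.71)×log₁₀(165.22/52.221)
    = 0.5731 × 0.50022 = 0.2867 m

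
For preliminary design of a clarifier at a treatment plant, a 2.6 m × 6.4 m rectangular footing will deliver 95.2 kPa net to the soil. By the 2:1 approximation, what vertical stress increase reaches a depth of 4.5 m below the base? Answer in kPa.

By the 2:1 method the load spreads at 1 horizontal : 2 vertical, so at depth z the loaded area has grown by z in each plan dimension:
Δσ = qBL/((B+z)(L+z)) = 95.2×2.6×6.4/((2.6+4.5)(6.4+4.5)) = 20.469 kPa

Δσ_z ≈ 20.5 kPa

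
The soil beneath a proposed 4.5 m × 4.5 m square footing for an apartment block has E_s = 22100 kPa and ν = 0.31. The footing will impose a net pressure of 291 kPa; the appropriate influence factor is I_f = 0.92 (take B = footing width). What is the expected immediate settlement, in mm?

S_e ≈ 49.3 mm

Immediate (elastic) settlement: S_e = q·B·(1−ν²)/E_s · I_f.
S_e = 291 × 4.5 × (1 − 0.31²) / 22100 × 0.92
    = 291 × 4.5 × 0.9039 / 22100 × 0.92
    = 0.04927 m = 49.27 mm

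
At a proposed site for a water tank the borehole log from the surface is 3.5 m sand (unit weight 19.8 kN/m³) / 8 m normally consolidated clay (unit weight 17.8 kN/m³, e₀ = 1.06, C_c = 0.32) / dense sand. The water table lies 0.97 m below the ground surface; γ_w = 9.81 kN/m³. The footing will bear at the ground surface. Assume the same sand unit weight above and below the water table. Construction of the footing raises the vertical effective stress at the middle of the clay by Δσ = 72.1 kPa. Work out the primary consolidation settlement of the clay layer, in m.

S_c ≈ 0.359 m

Mid-depth of clay below the ground surface: z = 3.5 + 8/2 = 7.5 m.
Total vertical stress at mid-clay: σ_v = 19.8×3.5 + 17.8×4 = 140.5 kPa.
Pore pressure: u = 9.81×(7.5 − 0.97) = 64.059 kPa.
Initial effective stress: σ'_0 = σ_v − u = 140.5 − 64.059 = 76.441 kPa.
Final effective stress: σ'_f = σ'_0 + Δσ = 76.441 + 72.1 = 148.54 kPa.
Normally consolidated clay, so the full stress increment lies on the virgin compression line:
S_c = C_c·H/(1+e₀)·log₁₀(σ'_f/σ'_0) = 0.32×8/(1+1.06)×log₁₀(148.54/76.441)
    = 1.2427 × 0.28852 = 0.3585 m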